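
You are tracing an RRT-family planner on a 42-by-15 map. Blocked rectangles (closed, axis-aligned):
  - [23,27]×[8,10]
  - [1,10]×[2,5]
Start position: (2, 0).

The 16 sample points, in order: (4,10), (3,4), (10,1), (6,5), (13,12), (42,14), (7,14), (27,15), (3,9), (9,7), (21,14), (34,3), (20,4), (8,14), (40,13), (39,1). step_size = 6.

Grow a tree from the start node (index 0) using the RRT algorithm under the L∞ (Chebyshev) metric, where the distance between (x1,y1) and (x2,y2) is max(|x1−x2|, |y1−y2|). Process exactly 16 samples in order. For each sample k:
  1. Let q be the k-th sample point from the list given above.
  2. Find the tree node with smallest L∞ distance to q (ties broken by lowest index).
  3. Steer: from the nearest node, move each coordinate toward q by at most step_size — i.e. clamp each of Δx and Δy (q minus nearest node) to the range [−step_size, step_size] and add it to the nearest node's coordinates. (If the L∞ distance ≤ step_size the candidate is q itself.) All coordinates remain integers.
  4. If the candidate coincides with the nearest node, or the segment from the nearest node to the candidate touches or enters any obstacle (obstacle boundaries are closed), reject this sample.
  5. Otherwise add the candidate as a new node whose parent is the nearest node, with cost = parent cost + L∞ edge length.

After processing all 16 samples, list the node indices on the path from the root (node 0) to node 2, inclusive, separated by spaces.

Path: 0 1 2

1. q=(4,10) nearest=0 d=10 new=(4,6) → blocked by [1,10]×[2,5], reject
2. q=(3,4) nearest=0 d=4 new=(3,4) → blocked by [1,10]×[2,5], reject
3. q=(10,1) nearest=0 d=8 new=(8,1) → add node 1 parent=0 cost=6
4. q=(6,5) nearest=1 d=4 new=(6,5) → blocked by [1,10]×[2,5], reject
5. q=(13,12) nearest=1 d=11 new=(13,7) → blocked by [1,10]×[2,5], reject
6. q=(42,14) nearest=1 d=34 new=(14,7) → blocked by [1,10]×[2,5], reject
7. q=(7,14) nearest=1 d=13 new=(7,7) → blocked by [1,10]×[2,5], reject
8. q=(27,15) nearest=1 d=19 new=(14,7) → blocked by [1,10]×[2,5], reject
9. q=(3,9) nearest=1 d=8 new=(3,7) → blocked by [1,10]×[2,5], reject
10. q=(9,7) nearest=1 d=6 new=(9,7) → blocked by [1,10]×[2,5], reject
11. q=(21,14) nearest=1 d=13 new=(14,7) → blocked by [1,10]×[2,5], reject
12. q=(34,3) nearest=1 d=26 new=(14,3) → add node 2 parent=1 cost=12
13. q=(20,4) nearest=2 d=6 new=(20,4) → add node 3 parent=2 cost=18
14. q=(8,14) nearest=2 d=11 new=(8,9) → add node 4 parent=2 cost=18
15. q=(40,13) nearest=3 d=20 new=(26,10) → blocked by [23,27]×[8,10], reject
16. q=(39,1) nearest=3 d=19 new=(26,1) → add node 5 parent=3 cost=24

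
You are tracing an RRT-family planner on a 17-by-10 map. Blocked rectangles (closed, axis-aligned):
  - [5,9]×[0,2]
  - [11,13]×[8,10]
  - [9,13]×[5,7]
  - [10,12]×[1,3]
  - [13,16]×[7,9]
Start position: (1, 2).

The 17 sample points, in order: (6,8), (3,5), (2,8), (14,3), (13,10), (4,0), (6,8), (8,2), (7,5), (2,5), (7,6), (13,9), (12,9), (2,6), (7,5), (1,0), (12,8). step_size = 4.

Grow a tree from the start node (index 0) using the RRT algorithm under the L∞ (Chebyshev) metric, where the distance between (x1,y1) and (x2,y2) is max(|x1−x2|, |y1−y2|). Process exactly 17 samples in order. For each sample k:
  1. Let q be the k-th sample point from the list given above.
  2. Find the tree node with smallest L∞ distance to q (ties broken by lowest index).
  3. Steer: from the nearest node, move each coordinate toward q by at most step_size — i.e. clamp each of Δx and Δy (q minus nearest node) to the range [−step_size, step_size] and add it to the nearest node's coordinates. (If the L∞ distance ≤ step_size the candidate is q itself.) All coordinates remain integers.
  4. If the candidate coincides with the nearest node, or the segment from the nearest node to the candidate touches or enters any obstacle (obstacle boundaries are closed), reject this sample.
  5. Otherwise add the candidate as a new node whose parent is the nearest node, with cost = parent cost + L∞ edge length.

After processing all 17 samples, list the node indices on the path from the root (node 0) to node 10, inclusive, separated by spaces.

Path: 0 1 2 10

1. q=(6,8) nearest=0 d=6 new=(5,6) → add node 1 parent=0 cost=4
2. q=(3,5) nearest=1 d=2 new=(3,5) → add node 2 parent=1 cost=6
3. q=(2,8) nearest=1 d=3 new=(2,8) → add node 3 parent=1 cost=7
4. q=(14,3) nearest=1 d=9 new=(9,3) → add node 4 parent=1 cost=8
5. q=(13,10) nearest=4 d=7 new=(13,7) → blocked by [9,13]×[5,7], reject
6. q=(4,0) nearest=0 d=3 new=(4,0) → add node 5 parent=0 cost=3
7. q=(6,8) nearest=1 d=2 new=(6,8) → add node 6 parent=1 cost=6
8. q=(8,2) nearest=4 d=1 new=(8,2) → blocked by [5,9]×[0,2], reject
9. q=(7,5) nearest=1 d=2 new=(7,5) → add node 7 parent=1 cost=6
10. q=(2,5) nearest=2 d=1 new=(2,5) → add node 8 parent=2 cost=7
11. q=(7,6) nearest=7 d=1 new=(7,6) → add node 9 parent=7 cost=7
12. q=(13,9) nearest=4 d=6 new=(13,7) → blocked by [9,13]×[5,7], reject
13. q=(12,9) nearest=7 d=5 new=(11,9) → blocked by [11,13]×[8,10], reject
14. q=(2,6) nearest=2 d=1 new=(2,6) → add node 10 parent=2 cost=7
15. q=(7,5) nearest=7 d=0 → coincident, reject
16. q=(1,0) nearest=0 d=2 new=(1,0) → add node 11 parent=0 cost=2
17. q=(12,8) nearest=4 d=5 new=(12,7) → blocked by [9,13]×[5,7], reject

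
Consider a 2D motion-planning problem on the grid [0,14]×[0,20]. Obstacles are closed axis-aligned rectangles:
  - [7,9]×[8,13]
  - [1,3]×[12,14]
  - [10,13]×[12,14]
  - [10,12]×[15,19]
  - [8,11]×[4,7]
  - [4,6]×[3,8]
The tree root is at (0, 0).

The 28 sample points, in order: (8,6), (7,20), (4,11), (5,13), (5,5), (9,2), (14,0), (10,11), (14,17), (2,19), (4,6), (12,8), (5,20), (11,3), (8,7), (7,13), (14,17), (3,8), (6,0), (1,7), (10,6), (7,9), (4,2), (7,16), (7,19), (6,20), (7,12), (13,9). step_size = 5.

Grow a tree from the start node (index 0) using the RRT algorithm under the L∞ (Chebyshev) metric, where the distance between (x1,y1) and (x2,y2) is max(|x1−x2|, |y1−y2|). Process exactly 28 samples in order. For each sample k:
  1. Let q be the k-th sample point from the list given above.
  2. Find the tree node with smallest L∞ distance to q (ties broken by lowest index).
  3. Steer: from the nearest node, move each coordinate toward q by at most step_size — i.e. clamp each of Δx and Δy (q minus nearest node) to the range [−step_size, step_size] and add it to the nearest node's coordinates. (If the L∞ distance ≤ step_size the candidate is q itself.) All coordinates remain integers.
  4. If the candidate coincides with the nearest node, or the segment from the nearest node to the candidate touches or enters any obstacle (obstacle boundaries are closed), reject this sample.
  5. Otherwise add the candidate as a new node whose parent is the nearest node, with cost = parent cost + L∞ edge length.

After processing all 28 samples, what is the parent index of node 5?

1. q=(8,6) nearest=0 d=8 new=(5,5) → blocked by [4,6]×[3,8], reject
2. q=(7,20) nearest=0 d=20 new=(5,5) → blocked by [4,6]×[3,8], reject
3. q=(4,11) nearest=0 d=11 new=(4,5) → blocked by [4,6]×[3,8], reject
4. q=(5,13) nearest=0 d=13 new=(5,5) → blocked by [4,6]×[3,8], reject
5. q=(5,5) nearest=0 d=5 new=(5,5) → blocked by [4,6]×[3,8], reject
6. q=(9,2) nearest=0 d=9 new=(5,2) → add node 1 parent=0 cost=5
7. q=(14,0) nearest=1 d=9 new=(10,0) → add node 2 parent=1 cost=10
8. q=(10,11) nearest=1 d=9 new=(10,7) → blocked by [8,11]×[4,7], reject
9. q=(14,17) nearest=1 d=15 new=(10,7) → blocked by [8,11]×[4,7], reject
10. q=(2,19) nearest=1 d=17 new=(2,7) → blocked by [4,6]×[3,8], reject
11. q=(4,6) nearest=1 d=4 new=(4,6) → blocked by [4,6]×[3,8], reject
12. q=(12,8) nearest=1 d=7 new=(10,7) → blocked by [8,11]×[4,7], reject
13. q=(5,20) nearest=1 d=18 new=(5,7) → blocked by [4,6]×[3,8], reject
14. q=(11,3) nearest=2 d=3 new=(11,3) → add node 3 parent=2 cost=13
15. q=(8,7) nearest=3 d=4 new=(8,7) → blocked by [8,11]×[4,7], reject
16. q=(7,13) nearest=3 d=10 new=(7,8) → blocked by [7,9]×[8,13], reject
17. q=(14,17) nearest=3 d=14 new=(14,8) → add node 4 parent=3 cost=18
18. q=(3,8) nearest=1 d=6 new=(3,7) → blocked by [4,6]×[3,8], reject
19. q=(6,0) nearest=1 d=2 new=(6,0) → add node 5 parent=1 cost=7
20. q=(1,7) nearest=1 d=5 new=(1,7) → blocked by [4,6]×[3,8], reject
21. q=(10,6) nearest=3 d=3 new=(10,6) → blocked by [8,11]×[4,7], reject
22. q=(7,9) nearest=3 d=6 new=(7,8) → blocked by [7,9]×[8,13], reject
23. q=(4,2) nearest=1 d=1 new=(4,2) → add node 6 parent=1 cost=6
24. q=(7,16) nearest=4 d=8 new=(9,13) → blocked by [7,9]×[8,13], reject
25. q=(7,19) nearest=4 d=11 new=(9,13) → blocked by [7,9]×[8,13], reject
26. q=(6,20) nearest=4 d=12 new=(9,13) → blocked by [7,9]×[8,13], reject
27. q=(7,12) nearest=4 d=7 new=(9,12) → blocked by [7,9]×[8,13], reject
28. q=(13,9) nearest=4 d=1 new=(13,9) → add node 7 parent=4 cost=19

Parent of node 5: 1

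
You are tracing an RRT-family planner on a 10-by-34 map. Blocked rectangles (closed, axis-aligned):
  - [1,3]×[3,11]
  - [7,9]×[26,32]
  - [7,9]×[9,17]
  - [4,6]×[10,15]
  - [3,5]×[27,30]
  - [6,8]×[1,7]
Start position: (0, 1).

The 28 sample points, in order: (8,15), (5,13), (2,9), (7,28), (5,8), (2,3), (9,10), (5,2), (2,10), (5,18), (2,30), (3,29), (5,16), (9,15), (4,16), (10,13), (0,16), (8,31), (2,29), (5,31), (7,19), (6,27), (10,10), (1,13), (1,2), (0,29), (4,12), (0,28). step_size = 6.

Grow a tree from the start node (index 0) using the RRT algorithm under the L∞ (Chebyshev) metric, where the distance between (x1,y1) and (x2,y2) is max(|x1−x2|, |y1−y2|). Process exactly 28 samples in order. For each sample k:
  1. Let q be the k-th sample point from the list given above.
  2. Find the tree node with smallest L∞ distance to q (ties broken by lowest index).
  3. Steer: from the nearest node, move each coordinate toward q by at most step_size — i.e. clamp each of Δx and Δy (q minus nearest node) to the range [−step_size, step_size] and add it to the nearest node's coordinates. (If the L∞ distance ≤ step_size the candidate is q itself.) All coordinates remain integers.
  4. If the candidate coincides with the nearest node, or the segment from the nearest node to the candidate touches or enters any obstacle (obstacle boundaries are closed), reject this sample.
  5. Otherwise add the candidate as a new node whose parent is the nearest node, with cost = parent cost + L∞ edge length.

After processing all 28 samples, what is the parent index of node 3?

Parent of node 3: 0

1. q=(8,15) nearest=0 d=14 new=(6,7) → blocked by [1,3]×[3,11], reject
2. q=(5,13) nearest=0 d=12 new=(5,7) → blocked by [1,3]×[3,11], reject
3. q=(2,9) nearest=0 d=8 new=(2,7) → blocked by [1,3]×[3,11], reject
4. q=(7,28) nearest=0 d=27 new=(6,7) → blocked by [1,3]×[3,11], reject
5. q=(5,8) nearest=0 d=7 new=(5,7) → blocked by [1,3]×[3,11], reject
6. q=(2,3) nearest=0 d=2 new=(2,3) → blocked by [1,3]×[3,11], reject
7. q=(9,10) nearest=0 d=9 new=(6,7) → blocked by [1,3]×[3,11], reject
8. q=(5,2) nearest=0 d=5 new=(5,2) → add node 1 parent=0 cost=5
9. q=(2,10) nearest=1 d=8 new=(2,8) → blocked by [1,3]×[3,11], reject
10. q=(5,18) nearest=1 d=16 new=(5,8) → add node 2 parent=1 cost=11
11. q=(2,30) nearest=2 d=22 new=(2,14) → blocked by [4,6]×[10,15], reject
12. q=(3,29) nearest=2 d=21 new=(3,14) → blocked by [4,6]×[10,15], reject
13. q=(5,16) nearest=2 d=8 new=(5,14) → blocked by [4,6]×[10,15], reject
14. q=(9,15) nearest=2 d=7 new=(9,14) → blocked by [7,9]×[9,17], reject
15. q=(4,16) nearest=2 d=8 new=(4,14) → blocked by [4,6]×[10,15], reject
16. q=(10,13) nearest=2 d=5 new=(10,13) → blocked by [7,9]×[9,17], reject
17. q=(0,16) nearest=2 d=8 new=(0,14) → blocked by [1,3]×[3,11], reject
18. q=(8,31) nearest=2 d=23 new=(8,14) → blocked by [7,9]×[9,17], reject
19. q=(2,29) nearest=2 d=21 new=(2,14) → blocked by [4,6]×[10,15], reject
20. q=(5,31) nearest=2 d=23 new=(5,14) → blocked by [4,6]×[10,15], reject
21. q=(7,19) nearest=2 d=11 new=(7,14) → blocked by [7,9]×[9,17], reject
22. q=(6,27) nearest=2 d=19 new=(6,14) → blocked by [4,6]×[10,15], reject
23. q=(10,10) nearest=2 d=5 new=(10,10) → blocked by [7,9]×[9,17], reject
24. q=(1,13) nearest=2 d=5 new=(1,13) → blocked by [1,3]×[3,11], reject
25. q=(1,2) nearest=0 d=1 new=(1,2) → add node 3 parent=0 cost=1
26. q=(0,29) nearest=2 d=21 new=(0,14) → blocked by [1,3]×[3,11], reject
27. q=(4,12) nearest=2 d=4 new=(4,12) → blocked by [4,6]×[10,15], reject
28. q=(0,28) nearest=2 d=20 new=(0,14) → blocked by [1,3]×[3,11], reject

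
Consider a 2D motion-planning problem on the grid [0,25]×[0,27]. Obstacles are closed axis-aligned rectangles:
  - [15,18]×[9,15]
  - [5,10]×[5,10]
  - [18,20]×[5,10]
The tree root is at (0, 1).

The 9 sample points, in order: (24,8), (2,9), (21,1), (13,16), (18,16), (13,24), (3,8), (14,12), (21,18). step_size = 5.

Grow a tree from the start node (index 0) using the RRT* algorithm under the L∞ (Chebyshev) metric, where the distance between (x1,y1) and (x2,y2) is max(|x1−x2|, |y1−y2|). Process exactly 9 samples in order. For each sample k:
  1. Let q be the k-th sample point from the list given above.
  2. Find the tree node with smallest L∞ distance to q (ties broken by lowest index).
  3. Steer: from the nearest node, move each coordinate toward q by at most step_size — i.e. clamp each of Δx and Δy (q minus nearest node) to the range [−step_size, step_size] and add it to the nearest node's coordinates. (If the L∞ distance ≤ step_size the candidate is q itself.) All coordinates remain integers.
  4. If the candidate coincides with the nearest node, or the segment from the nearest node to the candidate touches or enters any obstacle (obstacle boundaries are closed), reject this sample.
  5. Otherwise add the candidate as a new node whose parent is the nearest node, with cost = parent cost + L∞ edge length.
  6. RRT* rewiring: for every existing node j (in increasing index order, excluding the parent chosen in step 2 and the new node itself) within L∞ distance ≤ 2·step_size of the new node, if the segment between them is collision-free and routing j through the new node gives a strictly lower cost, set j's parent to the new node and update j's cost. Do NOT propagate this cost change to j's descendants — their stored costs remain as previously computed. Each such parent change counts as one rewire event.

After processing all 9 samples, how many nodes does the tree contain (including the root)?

1. q=(24,8) nearest=0 d=24 new=(5,6) → blocked by [5,10]×[5,10], reject
2. q=(2,9) nearest=0 d=8 new=(2,6) → add node 1 parent=0 cost=5
3. q=(21,1) nearest=1 d=19 new=(7,1) → add node 2 parent=1 cost=10
4. q=(13,16) nearest=1 d=11 new=(7,11) → blocked by [5,10]×[5,10], reject
5. q=(18,16) nearest=2 d=15 new=(12,6) → add node 3 parent=2 cost=15
6. q=(13,24) nearest=1 d=18 new=(7,11) → blocked by [5,10]×[5,10], reject
7. q=(3,8) nearest=1 d=2 new=(3,8) → add node 4 parent=1 cost=7
8. q=(14,12) nearest=3 d=6 new=(14,11) → add node 5 parent=3 cost=20
9. q=(21,18) nearest=5 d=7 new=(19,16) → blocked by [15,18]×[9,15], reject

Node count: 6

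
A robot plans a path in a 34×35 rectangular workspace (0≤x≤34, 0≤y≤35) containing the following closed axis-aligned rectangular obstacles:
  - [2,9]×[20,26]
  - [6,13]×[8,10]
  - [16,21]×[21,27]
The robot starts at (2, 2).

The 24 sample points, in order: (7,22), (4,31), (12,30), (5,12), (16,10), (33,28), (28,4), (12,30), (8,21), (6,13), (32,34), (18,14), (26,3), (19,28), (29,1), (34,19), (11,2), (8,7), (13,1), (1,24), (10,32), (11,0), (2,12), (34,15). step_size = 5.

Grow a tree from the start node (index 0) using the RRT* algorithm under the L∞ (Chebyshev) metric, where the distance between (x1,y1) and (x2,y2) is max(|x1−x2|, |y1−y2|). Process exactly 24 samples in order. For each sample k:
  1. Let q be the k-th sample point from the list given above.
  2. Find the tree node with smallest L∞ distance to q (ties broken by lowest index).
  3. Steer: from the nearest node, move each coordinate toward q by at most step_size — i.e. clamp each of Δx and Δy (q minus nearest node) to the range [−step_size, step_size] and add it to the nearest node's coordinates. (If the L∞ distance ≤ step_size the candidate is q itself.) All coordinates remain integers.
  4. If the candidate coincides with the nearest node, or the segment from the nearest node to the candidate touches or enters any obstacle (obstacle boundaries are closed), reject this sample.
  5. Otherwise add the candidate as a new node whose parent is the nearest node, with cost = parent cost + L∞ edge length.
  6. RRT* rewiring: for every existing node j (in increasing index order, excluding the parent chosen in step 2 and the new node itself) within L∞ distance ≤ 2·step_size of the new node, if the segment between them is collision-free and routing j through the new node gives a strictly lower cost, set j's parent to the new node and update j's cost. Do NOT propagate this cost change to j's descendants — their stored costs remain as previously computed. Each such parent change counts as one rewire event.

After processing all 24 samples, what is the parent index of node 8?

1. q=(7,22) nearest=0 d=20 new=(7,7) → add node 1 parent=0 cost=5
2. q=(4,31) nearest=1 d=24 new=(4,12) → blocked by [6,13]×[8,10], reject
3. q=(12,30) nearest=1 d=23 new=(12,12) → blocked by [6,13]×[8,10], reject
4. q=(5,12) nearest=1 d=5 new=(5,12) → blocked by [6,13]×[8,10], reject
5. q=(16,10) nearest=1 d=9 new=(12,10) → blocked by [6,13]×[8,10], reject
6. q=(33,28) nearest=1 d=26 new=(12,12) → blocked by [6,13]×[8,10], reject
7. q=(28,4) nearest=1 d=21 new=(12,4) → add node 2 parent=1 cost=10
8. q=(12,30) nearest=1 d=23 new=(12,12) → blocked by [6,13]×[8,10], reject
9. q=(8,21) nearest=1 d=14 new=(8,12) → blocked by [6,13]×[8,10], reject
10. q=(6,13) nearest=1 d=6 new=(6,12) → blocked by [6,13]×[8,10], reject
11. q=(32,34) nearest=1 d=27 new=(12,12) → blocked by [6,13]×[8,10], reject
12. q=(18,14) nearest=2 d=10 new=(17,9) → add node 3 parent=2 cost=15
13. q=(26,3) nearest=3 d=9 new=(22,4) → add node 4 parent=3 cost=20
14. q=(19,28) nearest=3 d=19 new=(19,14) → add node 5 parent=3 cost=20
15. q=(29,1) nearest=4 d=7 new=(27,1) → add node 6 parent=4 cost=25
16. q=(34,19) nearest=4 d=15 new=(27,9) → add node 7 parent=4 cost=25
17. q=(11,2) nearest=2 d=2 new=(11,2) → add node 8 parent=2 cost=12
18. q=(8,7) nearest=1 d=1 new=(8,7) → add node 9 parent=1 cost=6; rewire 8→9 (11<12)
19. q=(13,1) nearest=8 d=2 new=(13,1) → add node 10 parent=8 cost=13
20. q=(1,24) nearest=3 d=16 new=(12,14) → add node 11 parent=3 cost=20
21. q=(10,32) nearest=5 d=18 new=(14,19) → add node 12 parent=5 cost=25
22. q=(11,0) nearest=8 d=2 new=(11,0) → add node 13 parent=8 cost=13
23. q=(2,12) nearest=1 d=5 new=(2,12) → blocked by [6,13]×[8,10], reject
24. q=(34,15) nearest=7 d=7 new=(32,14) → add node 14 parent=7 cost=30

Parent of node 8: 9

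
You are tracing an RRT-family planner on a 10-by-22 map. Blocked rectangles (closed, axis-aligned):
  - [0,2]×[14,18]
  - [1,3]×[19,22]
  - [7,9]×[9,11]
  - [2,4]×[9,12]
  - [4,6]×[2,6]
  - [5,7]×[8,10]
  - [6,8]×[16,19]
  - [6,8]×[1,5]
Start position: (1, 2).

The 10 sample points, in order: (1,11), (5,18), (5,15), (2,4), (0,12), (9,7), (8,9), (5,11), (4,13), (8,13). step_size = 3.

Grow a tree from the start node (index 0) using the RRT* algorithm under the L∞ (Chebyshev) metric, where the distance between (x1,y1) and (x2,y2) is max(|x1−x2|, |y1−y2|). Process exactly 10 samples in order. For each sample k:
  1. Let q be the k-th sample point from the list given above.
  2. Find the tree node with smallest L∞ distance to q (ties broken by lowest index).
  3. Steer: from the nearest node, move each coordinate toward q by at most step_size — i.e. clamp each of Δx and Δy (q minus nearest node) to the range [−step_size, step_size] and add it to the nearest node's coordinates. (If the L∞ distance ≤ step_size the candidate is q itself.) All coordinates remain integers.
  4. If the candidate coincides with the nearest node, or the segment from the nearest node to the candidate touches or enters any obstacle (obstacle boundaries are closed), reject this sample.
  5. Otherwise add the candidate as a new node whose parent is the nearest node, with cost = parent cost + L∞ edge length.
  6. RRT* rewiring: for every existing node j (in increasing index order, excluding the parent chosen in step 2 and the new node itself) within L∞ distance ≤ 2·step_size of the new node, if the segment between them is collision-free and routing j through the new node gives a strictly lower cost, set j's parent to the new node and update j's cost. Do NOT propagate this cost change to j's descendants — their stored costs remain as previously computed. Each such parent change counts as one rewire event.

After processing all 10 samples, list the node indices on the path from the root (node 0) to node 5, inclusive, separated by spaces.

Path: 0 1 2 3 5

1. q=(1,11) nearest=0 d=9 new=(1,5) → add node 1 parent=0 cost=3
2. q=(5,18) nearest=1 d=13 new=(4,8) → add node 2 parent=1 cost=6
3. q=(5,15) nearest=2 d=7 new=(5,11) → add node 3 parent=2 cost=9
4. q=(2,4) nearest=1 d=1 new=(2,4) → add node 4 parent=1 cost=4
5. q=(0,12) nearest=2 d=4 new=(1,11) → blocked by [2,4]×[9,12], reject
6. q=(9,7) nearest=3 d=4 new=(8,8) → blocked by [7,9]×[9,11], reject
7. q=(8,9) nearest=3 d=3 new=(8,9) → blocked by [7,9]×[9,11], reject
8. q=(5,11) nearest=3 d=0 → coincident, reject
9. q=(4,13) nearest=3 d=2 new=(4,13) → add node 5 parent=3 cost=11
10. q=(8,13) nearest=3 d=3 new=(8,13) → add node 6 parent=3 cost=12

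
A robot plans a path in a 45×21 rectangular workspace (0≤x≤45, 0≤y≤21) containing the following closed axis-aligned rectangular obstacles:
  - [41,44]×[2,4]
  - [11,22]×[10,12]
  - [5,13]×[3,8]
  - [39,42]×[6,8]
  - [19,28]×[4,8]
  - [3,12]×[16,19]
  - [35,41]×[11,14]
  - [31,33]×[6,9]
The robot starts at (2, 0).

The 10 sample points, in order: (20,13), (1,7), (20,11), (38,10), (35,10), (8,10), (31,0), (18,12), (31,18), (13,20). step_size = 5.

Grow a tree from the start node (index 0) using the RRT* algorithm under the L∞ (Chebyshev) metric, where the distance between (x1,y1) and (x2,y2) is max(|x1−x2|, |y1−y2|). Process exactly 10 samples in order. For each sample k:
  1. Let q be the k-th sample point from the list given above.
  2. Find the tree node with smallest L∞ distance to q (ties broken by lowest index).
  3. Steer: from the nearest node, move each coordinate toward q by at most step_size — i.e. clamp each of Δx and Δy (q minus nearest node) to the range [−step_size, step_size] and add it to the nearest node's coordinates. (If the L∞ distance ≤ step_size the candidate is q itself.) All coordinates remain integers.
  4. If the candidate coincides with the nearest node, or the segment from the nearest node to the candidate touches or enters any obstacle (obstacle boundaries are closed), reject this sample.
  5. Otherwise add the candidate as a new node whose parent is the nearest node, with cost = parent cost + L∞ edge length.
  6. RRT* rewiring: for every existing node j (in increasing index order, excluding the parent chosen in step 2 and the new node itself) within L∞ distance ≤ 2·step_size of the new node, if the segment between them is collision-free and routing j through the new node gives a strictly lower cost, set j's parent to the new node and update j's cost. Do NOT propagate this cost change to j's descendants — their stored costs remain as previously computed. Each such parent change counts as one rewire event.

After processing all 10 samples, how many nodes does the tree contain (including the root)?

Node count: 4

1. q=(20,13) nearest=0 d=18 new=(7,5) → blocked by [5,13]×[3,8], reject
2. q=(1,7) nearest=0 d=7 new=(1,5) → add node 1 parent=0 cost=5
3. q=(20,11) nearest=0 d=18 new=(7,5) → blocked by [5,13]×[3,8], reject
4. q=(38,10) nearest=0 d=36 new=(7,5) → blocked by [5,13]×[3,8], reject
5. q=(35,10) nearest=0 d=33 new=(7,5) → blocked by [5,13]×[3,8], reject
6. q=(8,10) nearest=1 d=7 new=(6,10) → add node 2 parent=1 cost=10
7. q=(31,0) nearest=2 d=25 new=(11,5) → blocked by [5,13]×[3,8], reject
8. q=(18,12) nearest=2 d=12 new=(11,12) → blocked by [11,22]×[10,12], reject
9. q=(31,18) nearest=2 d=25 new=(11,15) → add node 3 parent=2 cost=15
10. q=(13,20) nearest=3 d=5 new=(13,20) → blocked by [3,12]×[16,19], reject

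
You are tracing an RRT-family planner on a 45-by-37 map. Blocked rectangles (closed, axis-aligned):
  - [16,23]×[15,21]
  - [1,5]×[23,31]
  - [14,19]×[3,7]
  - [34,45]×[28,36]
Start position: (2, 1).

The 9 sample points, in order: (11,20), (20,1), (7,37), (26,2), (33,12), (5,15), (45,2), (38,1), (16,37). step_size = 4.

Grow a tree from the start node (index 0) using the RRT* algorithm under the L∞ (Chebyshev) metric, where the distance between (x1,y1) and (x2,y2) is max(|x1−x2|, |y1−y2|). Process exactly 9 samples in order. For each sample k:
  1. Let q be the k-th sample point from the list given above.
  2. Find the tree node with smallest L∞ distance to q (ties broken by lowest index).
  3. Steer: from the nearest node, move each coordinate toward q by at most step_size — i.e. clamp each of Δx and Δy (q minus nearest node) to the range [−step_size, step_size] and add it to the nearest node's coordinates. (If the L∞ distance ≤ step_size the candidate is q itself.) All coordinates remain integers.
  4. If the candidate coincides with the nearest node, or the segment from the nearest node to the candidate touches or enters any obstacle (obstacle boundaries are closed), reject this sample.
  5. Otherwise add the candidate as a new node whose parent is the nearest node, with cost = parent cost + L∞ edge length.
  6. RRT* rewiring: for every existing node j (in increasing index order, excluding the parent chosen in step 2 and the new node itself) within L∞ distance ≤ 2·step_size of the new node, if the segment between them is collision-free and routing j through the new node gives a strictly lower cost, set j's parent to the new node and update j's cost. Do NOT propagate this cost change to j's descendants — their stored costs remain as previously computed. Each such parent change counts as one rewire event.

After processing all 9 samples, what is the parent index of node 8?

Parent of node 8: 5

1. q=(11,20) nearest=0 d=19 new=(6,5) → add node 1 parent=0 cost=4
2. q=(20,1) nearest=1 d=14 new=(10,1) → add node 2 parent=1 cost=8
3. q=(7,37) nearest=1 d=32 new=(7,9) → add node 3 parent=1 cost=8
4. q=(26,2) nearest=2 d=16 new=(14,2) → add node 4 parent=2 cost=12
5. q=(33,12) nearest=4 d=19 new=(18,6) → blocked by [14,19]×[3,7], reject
6. q=(5,15) nearest=3 d=6 new=(5,13) → add node 5 parent=3 cost=12
7. q=(45,2) nearest=4 d=31 new=(18,2) → add node 6 parent=4 cost=16
8. q=(38,1) nearest=6 d=20 new=(22,1) → add node 7 parent=6 cost=20
9. q=(16,37) nearest=5 d=24 new=(9,17) → add node 8 parent=5 cost=16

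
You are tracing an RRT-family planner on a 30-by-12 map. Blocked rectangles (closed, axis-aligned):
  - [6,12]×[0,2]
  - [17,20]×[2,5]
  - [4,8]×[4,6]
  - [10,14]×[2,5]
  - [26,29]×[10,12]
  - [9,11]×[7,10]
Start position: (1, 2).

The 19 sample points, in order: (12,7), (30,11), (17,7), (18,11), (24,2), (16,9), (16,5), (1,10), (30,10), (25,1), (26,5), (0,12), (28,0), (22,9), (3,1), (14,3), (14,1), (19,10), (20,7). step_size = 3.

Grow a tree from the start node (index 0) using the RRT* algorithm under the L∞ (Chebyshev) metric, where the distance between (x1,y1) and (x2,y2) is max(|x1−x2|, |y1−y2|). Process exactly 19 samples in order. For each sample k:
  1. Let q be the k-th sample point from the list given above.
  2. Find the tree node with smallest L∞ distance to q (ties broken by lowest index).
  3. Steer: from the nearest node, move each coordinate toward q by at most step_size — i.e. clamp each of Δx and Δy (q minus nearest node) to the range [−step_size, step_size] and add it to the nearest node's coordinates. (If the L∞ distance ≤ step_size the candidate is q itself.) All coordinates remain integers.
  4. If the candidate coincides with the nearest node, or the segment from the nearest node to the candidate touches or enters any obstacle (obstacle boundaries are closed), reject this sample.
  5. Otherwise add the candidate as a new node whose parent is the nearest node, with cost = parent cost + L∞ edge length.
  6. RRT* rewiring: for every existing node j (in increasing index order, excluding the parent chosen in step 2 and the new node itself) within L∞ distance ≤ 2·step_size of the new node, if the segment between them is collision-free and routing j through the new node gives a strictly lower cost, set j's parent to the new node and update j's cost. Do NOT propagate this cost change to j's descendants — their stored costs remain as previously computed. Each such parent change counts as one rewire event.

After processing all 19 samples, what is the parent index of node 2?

Parent of node 2: 0

1. q=(12,7) nearest=0 d=11 new=(4,5) → blocked by [4,8]×[4,6], reject
2. q=(30,11) nearest=0 d=29 new=(4,5) → blocked by [4,8]×[4,6], reject
3. q=(17,7) nearest=0 d=16 new=(4,5) → blocked by [4,8]×[4,6], reject
4. q=(18,11) nearest=0 d=17 new=(4,5) → blocked by [4,8]×[4,6], reject
5. q=(24,2) nearest=0 d=23 new=(4,2) → add node 1 parent=0 cost=3
6. q=(16,9) nearest=1 d=12 new=(7,5) → blocked by [4,8]×[4,6], reject
7. q=(16,5) nearest=1 d=12 new=(7,5) → blocked by [4,8]×[4,6], reject
8. q=(1,10) nearest=0 d=8 new=(1,5) → add node 2 parent=0 cost=3
9. q=(30,10) nearest=1 d=26 new=(7,5) → blocked by [4,8]×[4,6], reject
10. q=(25,1) nearest=1 d=21 new=(7,1) → blocked by [6,12]×[0,2], reject
11. q=(26,5) nearest=1 d=22 new=(7,5) → blocked by [4,8]×[4,6], reject
12. q=(0,12) nearest=2 d=7 new=(0,8) → add node 3 parent=2 cost=6
13. q=(28,0) nearest=1 d=24 new=(7,0) → blocked by [6,12]×[0,2], reject
14. q=(22,9) nearest=1 d=18 new=(7,5) → blocked by [4,8]×[4,6], reject
15. q=(3,1) nearest=1 d=1 new=(3,1) → add node 4 parent=1 cost=4
16. q=(14,3) nearest=1 d=10 new=(7,3) → add node 5 parent=1 cost=6
17. q=(14,1) nearest=5 d=7 new=(10,1) → blocked by [6,12]×[0,2], reject
18. q=(19,10) nearest=5 d=12 new=(10,6) → blocked by [4,8]×[4,6], reject
19. q=(20,7) nearest=5 d=13 new=(10,6) → blocked by [4,8]×[4,6], reject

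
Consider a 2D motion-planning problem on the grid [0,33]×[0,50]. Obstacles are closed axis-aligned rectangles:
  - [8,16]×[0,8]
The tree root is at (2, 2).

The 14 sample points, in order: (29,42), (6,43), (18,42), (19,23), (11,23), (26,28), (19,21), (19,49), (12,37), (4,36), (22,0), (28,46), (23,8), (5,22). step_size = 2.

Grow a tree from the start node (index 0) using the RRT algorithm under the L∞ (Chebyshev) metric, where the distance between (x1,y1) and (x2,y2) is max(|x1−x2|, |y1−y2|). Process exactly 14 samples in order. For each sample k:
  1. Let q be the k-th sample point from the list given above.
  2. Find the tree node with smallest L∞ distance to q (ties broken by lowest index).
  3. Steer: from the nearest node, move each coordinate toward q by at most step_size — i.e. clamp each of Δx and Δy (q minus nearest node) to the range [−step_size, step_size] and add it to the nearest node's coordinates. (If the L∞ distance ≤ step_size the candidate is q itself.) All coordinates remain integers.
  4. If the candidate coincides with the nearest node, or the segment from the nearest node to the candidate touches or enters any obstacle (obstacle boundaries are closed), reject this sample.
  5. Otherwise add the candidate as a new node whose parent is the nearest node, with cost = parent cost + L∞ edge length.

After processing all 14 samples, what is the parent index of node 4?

Parent of node 4: 3

1. q=(29,42) nearest=0 d=40 new=(4,4) → add node 1 parent=0 cost=2
2. q=(6,43) nearest=1 d=39 new=(6,6) → add node 2 parent=1 cost=4
3. q=(18,42) nearest=2 d=36 new=(8,8) → blocked by [8,16]×[0,8], reject
4. q=(19,23) nearest=2 d=17 new=(8,8) → blocked by [8,16]×[0,8], reject
5. q=(11,23) nearest=2 d=17 new=(8,8) → blocked by [8,16]×[0,8], reject
6. q=(26,28) nearest=2 d=22 new=(8,8) → blocked by [8,16]×[0,8], reject
7. q=(19,21) nearest=2 d=15 new=(8,8) → blocked by [8,16]×[0,8], reject
8. q=(19,49) nearest=2 d=43 new=(8,8) → blocked by [8,16]×[0,8], reject
9. q=(12,37) nearest=2 d=31 new=(8,8) → blocked by [8,16]×[0,8], reject
10. q=(4,36) nearest=2 d=30 new=(4,8) → add node 3 parent=2 cost=6
11. q=(22,0) nearest=2 d=16 new=(8,4) → blocked by [8,16]×[0,8], reject
12. q=(28,46) nearest=3 d=38 new=(6,10) → add node 4 parent=3 cost=8
13. q=(23,8) nearest=2 d=17 new=(8,8) → blocked by [8,16]×[0,8], reject
14. q=(5,22) nearest=4 d=12 new=(5,12) → add node 5 parent=4 cost=10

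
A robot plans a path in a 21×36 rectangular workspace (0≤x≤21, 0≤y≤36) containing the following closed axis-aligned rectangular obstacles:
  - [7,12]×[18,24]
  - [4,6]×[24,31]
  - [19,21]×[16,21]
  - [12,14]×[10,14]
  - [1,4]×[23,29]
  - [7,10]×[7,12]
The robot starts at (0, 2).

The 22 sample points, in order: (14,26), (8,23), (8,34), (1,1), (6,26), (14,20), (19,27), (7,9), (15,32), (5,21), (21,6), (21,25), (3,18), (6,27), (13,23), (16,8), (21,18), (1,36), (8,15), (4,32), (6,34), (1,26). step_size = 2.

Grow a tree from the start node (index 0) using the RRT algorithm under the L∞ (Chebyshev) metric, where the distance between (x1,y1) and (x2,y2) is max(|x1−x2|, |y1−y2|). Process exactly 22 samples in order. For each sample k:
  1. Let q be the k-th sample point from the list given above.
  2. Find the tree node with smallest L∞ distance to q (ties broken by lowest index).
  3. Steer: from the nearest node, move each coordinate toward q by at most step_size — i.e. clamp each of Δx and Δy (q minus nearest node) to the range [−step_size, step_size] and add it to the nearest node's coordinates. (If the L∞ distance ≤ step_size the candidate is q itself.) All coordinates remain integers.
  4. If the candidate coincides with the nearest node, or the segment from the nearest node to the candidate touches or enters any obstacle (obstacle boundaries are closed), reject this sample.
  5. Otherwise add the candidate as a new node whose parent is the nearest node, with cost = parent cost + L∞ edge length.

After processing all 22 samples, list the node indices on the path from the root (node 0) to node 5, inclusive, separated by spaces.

Path: 0 1 2 3 5

1. q=(14,26) nearest=0 d=24 new=(2,4) → add node 1 parent=0 cost=2
2. q=(8,23) nearest=1 d=19 new=(4,6) → add node 2 parent=1 cost=4
3. q=(8,34) nearest=2 d=28 new=(6,8) → add node 3 parent=2 cost=6
4. q=(1,1) nearest=0 d=1 new=(1,1) → add node 4 parent=0 cost=1
5. q=(6,26) nearest=3 d=18 new=(6,10) → add node 5 parent=3 cost=8
6. q=(14,20) nearest=5 d=10 new=(8,12) → blocked by [7,10]×[7,12], reject
7. q=(19,27) nearest=5 d=17 new=(8,12) → blocked by [7,10]×[7,12], reject
8. q=(7,9) nearest=3 d=1 new=(7,9) → blocked by [7,10]×[7,12], reject
9. q=(15,32) nearest=5 d=22 new=(8,12) → blocked by [7,10]×[7,12], reject
10. q=(5,21) nearest=5 d=11 new=(5,12) → add node 6 parent=5 cost=10
11. q=(21,6) nearest=3 d=15 new=(8,6) → blocked by [7,10]×[7,12], reject
12. q=(21,25) nearest=5 d=15 new=(8,12) → blocked by [7,10]×[7,12], reject
13. q=(3,18) nearest=6 d=6 new=(3,14) → add node 7 parent=6 cost=12
14. q=(6,27) nearest=7 d=13 new=(5,16) → add node 8 parent=7 cost=14
15. q=(13,23) nearest=8 d=8 new=(7,18) → blocked by [7,12]×[18,24], reject
16. q=(16,8) nearest=3 d=10 new=(8,8) → blocked by [7,10]×[7,12], reject
17. q=(21,18) nearest=3 d=15 new=(8,10) → blocked by [7,10]×[7,12], reject
18. q=(1,36) nearest=8 d=20 new=(3,18) → add node 9 parent=8 cost=16
19. q=(8,15) nearest=6 d=3 new=(7,14) → add node 10 parent=6 cost=12
20. q=(4,32) nearest=9 d=14 new=(4,20) → add node 11 parent=9 cost=18
21. q=(6,34) nearest=11 d=14 new=(6,22) → add node 12 parent=11 cost=20
22. q=(1,26) nearest=12 d=5 new=(4,24) → blocked by [4,6]×[24,31], reject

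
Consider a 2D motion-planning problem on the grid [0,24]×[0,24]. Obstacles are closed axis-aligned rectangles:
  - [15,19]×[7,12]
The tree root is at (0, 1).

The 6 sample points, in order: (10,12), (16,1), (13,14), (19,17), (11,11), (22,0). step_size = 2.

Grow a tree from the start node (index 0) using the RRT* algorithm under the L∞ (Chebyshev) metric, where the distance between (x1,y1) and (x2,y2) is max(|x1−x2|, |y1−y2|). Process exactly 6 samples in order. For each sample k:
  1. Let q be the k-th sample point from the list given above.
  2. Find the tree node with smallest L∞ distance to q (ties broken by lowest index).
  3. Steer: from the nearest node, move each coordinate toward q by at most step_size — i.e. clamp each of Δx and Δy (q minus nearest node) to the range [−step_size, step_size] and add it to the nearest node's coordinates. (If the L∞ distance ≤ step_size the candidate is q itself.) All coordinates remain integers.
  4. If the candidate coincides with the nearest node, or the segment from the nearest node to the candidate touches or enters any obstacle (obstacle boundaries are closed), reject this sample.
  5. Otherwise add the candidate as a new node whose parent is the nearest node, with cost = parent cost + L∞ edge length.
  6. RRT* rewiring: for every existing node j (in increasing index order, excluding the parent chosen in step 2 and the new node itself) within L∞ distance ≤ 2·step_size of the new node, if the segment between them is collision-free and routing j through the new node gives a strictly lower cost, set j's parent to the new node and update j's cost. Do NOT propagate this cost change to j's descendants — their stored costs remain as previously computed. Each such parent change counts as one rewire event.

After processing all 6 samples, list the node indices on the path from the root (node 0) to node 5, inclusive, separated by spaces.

1. q=(10,12) nearest=0 d=11 new=(2,3) → add node 1 parent=0 cost=2
2. q=(16,1) nearest=1 d=14 new=(4,1) → add node 2 parent=1 cost=4
3. q=(13,14) nearest=1 d=11 new=(4,5) → add node 3 parent=1 cost=4
4. q=(19,17) nearest=3 d=15 new=(6,7) → add node 4 parent=3 cost=6
5. q=(11,11) nearest=4 d=5 new=(8,9) → add node 5 parent=4 cost=8
6. q=(22,0) nearest=5 d=14 new=(10,7) → add node 6 parent=5 cost=10

Path: 0 1 3 4 5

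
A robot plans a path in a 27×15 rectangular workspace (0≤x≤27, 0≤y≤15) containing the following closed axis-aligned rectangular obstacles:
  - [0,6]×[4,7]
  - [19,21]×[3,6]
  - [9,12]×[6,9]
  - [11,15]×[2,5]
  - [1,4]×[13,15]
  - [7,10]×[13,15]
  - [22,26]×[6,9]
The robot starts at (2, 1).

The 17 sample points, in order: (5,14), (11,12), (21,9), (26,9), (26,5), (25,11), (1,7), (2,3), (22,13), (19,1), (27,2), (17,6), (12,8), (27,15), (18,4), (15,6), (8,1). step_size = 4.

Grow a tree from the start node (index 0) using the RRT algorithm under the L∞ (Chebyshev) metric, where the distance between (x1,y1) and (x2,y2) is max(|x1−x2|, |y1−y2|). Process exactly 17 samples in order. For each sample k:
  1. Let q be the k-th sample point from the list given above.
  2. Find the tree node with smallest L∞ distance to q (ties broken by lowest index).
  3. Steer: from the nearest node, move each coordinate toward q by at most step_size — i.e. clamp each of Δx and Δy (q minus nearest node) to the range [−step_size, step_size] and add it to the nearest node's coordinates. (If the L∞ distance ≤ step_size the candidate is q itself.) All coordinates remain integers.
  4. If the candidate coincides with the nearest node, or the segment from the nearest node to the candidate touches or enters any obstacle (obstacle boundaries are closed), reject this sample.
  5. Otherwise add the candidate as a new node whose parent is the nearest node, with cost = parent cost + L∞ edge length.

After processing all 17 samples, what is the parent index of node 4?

Parent of node 4: 2

1. q=(5,14) nearest=0 d=13 new=(5,5) → blocked by [0,6]×[4,7], reject
2. q=(11,12) nearest=0 d=11 new=(6,5) → blocked by [0,6]×[4,7], reject
3. q=(21,9) nearest=0 d=19 new=(6,5) → blocked by [0,6]×[4,7], reject
4. q=(26,9) nearest=0 d=24 new=(6,5) → blocked by [0,6]×[4,7], reject
5. q=(26,5) nearest=0 d=24 new=(6,5) → blocked by [0,6]×[4,7], reject
6. q=(25,11) nearest=0 d=23 new=(6,5) → blocked by [0,6]×[4,7], reject
7. q=(1,7) nearest=0 d=6 new=(1,5) → blocked by [0,6]×[4,7], reject
8. q=(2,3) nearest=0 d=2 new=(2,3) → add node 1 parent=0 cost=2
9. q=(22,13) nearest=0 d=20 new=(6,5) → blocked by [0,6]×[4,7], reject
10. q=(19,1) nearest=0 d=17 new=(6,1) → add node 2 parent=0 cost=4
11. q=(27,2) nearest=2 d=21 new=(10,2) → add node 3 parent=2 cost=8
12. q=(17,6) nearest=3 d=7 new=(14,6) → blocked by [11,15]×[2,5], reject
13. q=(12,8) nearest=3 d=6 new=(12,6) → blocked by [9,12]×[6,9], reject
14. q=(27,15) nearest=3 d=17 new=(14,6) → blocked by [11,15]×[2,5], reject
15. q=(18,4) nearest=3 d=8 new=(14,4) → blocked by [11,15]×[2,5], reject
16. q=(15,6) nearest=3 d=5 new=(14,6) → blocked by [11,15]×[2,5], reject
17. q=(8,1) nearest=2 d=2 new=(8,1) → add node 4 parent=2 cost=6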